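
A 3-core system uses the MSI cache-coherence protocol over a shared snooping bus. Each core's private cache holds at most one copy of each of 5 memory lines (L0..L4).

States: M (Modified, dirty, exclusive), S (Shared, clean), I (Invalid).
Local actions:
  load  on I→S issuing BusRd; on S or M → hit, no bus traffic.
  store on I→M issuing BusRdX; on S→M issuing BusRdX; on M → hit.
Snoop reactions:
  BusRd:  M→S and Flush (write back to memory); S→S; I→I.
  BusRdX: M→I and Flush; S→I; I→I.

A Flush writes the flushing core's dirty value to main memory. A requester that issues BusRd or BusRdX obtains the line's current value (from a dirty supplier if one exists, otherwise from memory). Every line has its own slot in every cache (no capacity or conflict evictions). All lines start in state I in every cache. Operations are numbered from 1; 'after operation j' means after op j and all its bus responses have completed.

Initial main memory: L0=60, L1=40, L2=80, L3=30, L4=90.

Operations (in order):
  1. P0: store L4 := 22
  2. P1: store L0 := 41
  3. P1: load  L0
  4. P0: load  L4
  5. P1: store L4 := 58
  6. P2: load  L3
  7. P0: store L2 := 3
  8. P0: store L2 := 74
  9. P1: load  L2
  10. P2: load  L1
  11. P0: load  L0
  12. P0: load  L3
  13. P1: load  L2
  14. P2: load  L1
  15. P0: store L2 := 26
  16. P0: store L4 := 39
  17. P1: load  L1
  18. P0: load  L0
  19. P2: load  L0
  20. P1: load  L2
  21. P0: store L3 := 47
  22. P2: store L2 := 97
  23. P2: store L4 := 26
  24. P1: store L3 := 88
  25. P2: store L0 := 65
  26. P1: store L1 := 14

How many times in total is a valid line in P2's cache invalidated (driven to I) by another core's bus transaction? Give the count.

invalidations = 2

  op1 P0: store L4 := 22 → M/I/I on L4; bus BusRdX; mem=90
  op2 P1: store L0 := 41 → I/M/I on L0; bus BusRdX; mem=60
  op3 P1: load  L0 → I/M/I on L0; bus (none); mem=60
  op4 P0: load  L4 → M/I/I on L4; bus (none); mem=90
  op5 P1: store L4 := 58 → I/M/I on L4; bus BusRdX Flush; mem=22
  op6 P2: load  L3 → I/I/S on L3; bus BusRd; mem=30
  op7 P0: store L2 := 3 → M/I/I on L2; bus BusRdX; mem=80
  op8 P0: store L2 := 74 → M/I/I on L2; bus (none); mem=80
  op9 P1: load  L2 → S/S/I on L2; bus BusRd Flush; mem=74
  op10 P2: load  L1 → I/I/S on L1; bus BusRd; mem=40
  op11 P0: load  L0 → S/S/I on L0; bus BusRd Flush; mem=41
  op12 P0: load  L3 → S/I/S on L3; bus BusRd; mem=30
  op13 P1: load  L2 → S/S/I on L2; bus (none); mem=74
  op14 P2: load  L1 → I/I/S on L1; bus (none); mem=40
  op15 P0: store L2 := 26 → M/I/I on L2; bus BusRdX; mem=74
  op16 P0: store L4 := 39 → M/I/I on L4; bus BusRdX Flush; mem=58
  op17 P1: load  L1 → I/S/S on L1; bus BusRd; mem=40
  op18 P0: load  L0 → S/S/I on L0; bus (none); mem=41
  op19 P2: load  L0 → S/S/S on L0; bus BusRd; mem=41
  op20 P1: load  L2 → S/S/I on L2; bus BusRd Flush; mem=26
  op21 P0: store L3 := 47 → M/I/I on L3; bus BusRdX; mem=30
  op22 P2: store L2 := 97 → I/I/M on L2; bus BusRdX; mem=26
  op23 P2: store L4 := 26 → I/I/M on L4; bus BusRdX Flush; mem=39
  op24 P1: store L3 := 88 → I/M/I on L3; bus BusRdX Flush; mem=47
  op25 P2: store L0 := 65 → I/I/M on L0; bus BusRdX; mem=41
  op26 P1: store L1 := 14 → I/M/I on L1; bus BusRdX; mem=40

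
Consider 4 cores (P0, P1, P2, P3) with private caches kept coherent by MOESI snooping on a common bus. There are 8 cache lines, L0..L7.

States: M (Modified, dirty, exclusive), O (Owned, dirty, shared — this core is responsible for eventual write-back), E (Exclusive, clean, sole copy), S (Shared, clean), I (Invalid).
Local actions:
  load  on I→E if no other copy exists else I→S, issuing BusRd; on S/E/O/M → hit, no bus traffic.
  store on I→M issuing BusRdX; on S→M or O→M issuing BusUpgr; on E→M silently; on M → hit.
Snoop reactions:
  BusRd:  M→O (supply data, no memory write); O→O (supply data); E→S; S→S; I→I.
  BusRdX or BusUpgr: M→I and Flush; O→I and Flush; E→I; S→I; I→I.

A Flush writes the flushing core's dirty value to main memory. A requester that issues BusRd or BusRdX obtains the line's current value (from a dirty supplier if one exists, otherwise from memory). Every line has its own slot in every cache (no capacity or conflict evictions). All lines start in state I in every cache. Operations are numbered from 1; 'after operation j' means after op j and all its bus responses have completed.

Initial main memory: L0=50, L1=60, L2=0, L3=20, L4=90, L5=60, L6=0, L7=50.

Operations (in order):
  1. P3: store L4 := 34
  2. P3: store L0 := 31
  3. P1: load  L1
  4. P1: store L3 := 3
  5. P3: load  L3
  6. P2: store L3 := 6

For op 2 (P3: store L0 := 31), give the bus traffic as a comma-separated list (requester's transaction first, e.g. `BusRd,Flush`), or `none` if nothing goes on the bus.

step 1: P3: store L4 := 34  ⟶  IIIM  (L4)  txn=BusRdX  M[L4]=90
step 2: P3: store L0 := 31  ⟶  IIIM  (L0)  txn=BusRdX  M[L0]=50
step 3: P1: load  L1  ⟶  IEII  (L1)  txn=BusRd  M[L1]=60
step 4: P1: store L3 := 3  ⟶  IMII  (L3)  txn=BusRdX  M[L3]=20
step 5: P3: load  L3  ⟶  IOIS  (L3)  txn=BusRd  M[L3]=20
step 6: P2: store L3 := 6  ⟶  IIMI  (L3)  txn=BusRdX+Flush  M[L3]=3

bus = BusRdX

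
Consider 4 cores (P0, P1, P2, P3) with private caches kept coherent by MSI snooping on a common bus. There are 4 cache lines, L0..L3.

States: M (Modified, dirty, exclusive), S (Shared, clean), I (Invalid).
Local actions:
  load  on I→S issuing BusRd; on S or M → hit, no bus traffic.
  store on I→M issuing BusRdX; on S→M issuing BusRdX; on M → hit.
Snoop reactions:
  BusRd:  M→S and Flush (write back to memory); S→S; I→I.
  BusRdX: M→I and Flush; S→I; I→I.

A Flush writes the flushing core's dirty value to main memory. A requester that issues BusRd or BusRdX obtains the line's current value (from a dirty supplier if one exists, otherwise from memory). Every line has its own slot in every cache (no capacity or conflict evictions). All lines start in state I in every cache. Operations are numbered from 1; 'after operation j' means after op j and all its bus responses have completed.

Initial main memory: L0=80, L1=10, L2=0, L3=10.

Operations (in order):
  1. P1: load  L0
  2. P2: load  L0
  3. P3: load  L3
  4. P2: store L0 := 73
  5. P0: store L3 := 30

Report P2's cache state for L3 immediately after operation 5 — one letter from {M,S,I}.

  op1 P1: load  L0 → I/S/I/I on L0; bus BusRd; mem=80
  op2 P2: load  L0 → I/S/S/I on L0; bus BusRd; mem=80
  op3 P3: load  L3 → I/I/I/S on L3; bus BusRd; mem=10
  op4 P2: store L0 := 73 → I/I/M/I on L0; bus BusRdX; mem=80
  op5 P0: store L3 := 30 → M/I/I/I on L3; bus BusRdX; mem=10

state = I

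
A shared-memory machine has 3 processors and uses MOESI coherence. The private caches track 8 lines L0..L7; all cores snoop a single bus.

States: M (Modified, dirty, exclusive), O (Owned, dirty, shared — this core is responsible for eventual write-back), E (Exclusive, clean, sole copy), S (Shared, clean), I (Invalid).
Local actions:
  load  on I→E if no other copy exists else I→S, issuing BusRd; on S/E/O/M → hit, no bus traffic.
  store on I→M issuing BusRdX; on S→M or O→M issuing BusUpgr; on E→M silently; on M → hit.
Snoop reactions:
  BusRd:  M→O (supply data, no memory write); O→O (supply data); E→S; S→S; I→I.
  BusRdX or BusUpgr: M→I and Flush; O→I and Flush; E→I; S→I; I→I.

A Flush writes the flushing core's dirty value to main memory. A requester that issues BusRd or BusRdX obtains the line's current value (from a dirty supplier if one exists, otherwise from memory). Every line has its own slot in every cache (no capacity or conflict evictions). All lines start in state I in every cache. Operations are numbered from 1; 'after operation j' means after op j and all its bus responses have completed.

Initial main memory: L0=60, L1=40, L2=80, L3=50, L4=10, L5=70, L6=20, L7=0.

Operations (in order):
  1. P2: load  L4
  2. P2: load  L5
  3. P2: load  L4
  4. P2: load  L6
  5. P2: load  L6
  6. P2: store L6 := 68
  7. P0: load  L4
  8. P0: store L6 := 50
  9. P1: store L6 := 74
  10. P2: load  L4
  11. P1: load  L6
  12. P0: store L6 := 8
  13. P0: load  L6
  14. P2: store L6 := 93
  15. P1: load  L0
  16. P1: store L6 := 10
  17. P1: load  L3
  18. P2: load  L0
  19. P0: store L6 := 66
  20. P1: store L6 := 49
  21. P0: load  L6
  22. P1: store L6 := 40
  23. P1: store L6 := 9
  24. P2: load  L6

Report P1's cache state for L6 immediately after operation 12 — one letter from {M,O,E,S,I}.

state = I

1. P2: load  L4  bus=[BusRd]  L4: P0=I P1=I P2=E  mem[L4]=10
2. P2: load  L5  bus=[BusRd]  L5: P0=I P1=I P2=E  mem[L5]=70
3. P2: load  L4  bus=[-]  L4: P0=I P1=I P2=E  mem[L4]=10
4. P2: load  L6  bus=[BusRd]  L6: P0=I P1=I P2=E  mem[L6]=20
5. P2: load  L6  bus=[-]  L6: P0=I P1=I P2=E  mem[L6]=20
6. P2: store L6 := 68  bus=[-]  L6: P0=I P1=I P2=M  mem[L6]=20
7. P0: load  L4  bus=[BusRd]  L4: P0=S P1=I P2=S  mem[L4]=10
8. P0: store L6 := 50  bus=[BusRdX,Flush]  L6: P0=M P1=I P2=I  mem[L6]=68
9. P1: store L6 := 74  bus=[BusRdX,Flush]  L6: P0=I P1=M P2=I  mem[L6]=50
10. P2: load  L4  bus=[-]  L4: P0=S P1=I P2=S  mem[L4]=10
11. P1: load  L6  bus=[-]  L6: P0=I P1=M P2=I  mem[L6]=50
12. P0: store L6 := 8  bus=[BusRdX,Flush]  L6: P0=M P1=I P2=I  mem[L6]=74
13. P0: load  L6  bus=[-]  L6: P0=M P1=I P2=I  mem[L6]=74
14. P2: store L6 := 93  bus=[BusRdX,Flush]  L6: P0=I P1=I P2=M  mem[L6]=8
15. P1: load  L0  bus=[BusRd]  L0: P0=I P1=E P2=I  mem[L0]=60
16. P1: store L6 := 10  bus=[BusRdX,Flush]  L6: P0=I P1=M P2=I  mem[L6]=93
17. P1: load  L3  bus=[BusRd]  L3: P0=I P1=E P2=I  mem[L3]=50
18. P2: load  L0  bus=[BusRd]  L0: P0=I P1=S P2=S  mem[L0]=60
19. P0: store L6 := 66  bus=[BusRdX,Flush]  L6: P0=M P1=I P2=I  mem[L6]=10
20. P1: store L6 := 49  bus=[BusRdX,Flush]  L6: P0=I P1=M P2=I  mem[L6]=66
21. P0: load  L6  bus=[BusRd]  L6: P0=S P1=O P2=I  mem[L6]=66
22. P1: store L6 := 40  bus=[BusUpgr]  L6: P0=I P1=M P2=I  mem[L6]=66
23. P1: store L6 := 9  bus=[-]  L6: P0=I P1=M P2=I  mem[L6]=66
24. P2: load  L6  bus=[BusRd]  L6: P0=I P1=O P2=S  mem[L6]=66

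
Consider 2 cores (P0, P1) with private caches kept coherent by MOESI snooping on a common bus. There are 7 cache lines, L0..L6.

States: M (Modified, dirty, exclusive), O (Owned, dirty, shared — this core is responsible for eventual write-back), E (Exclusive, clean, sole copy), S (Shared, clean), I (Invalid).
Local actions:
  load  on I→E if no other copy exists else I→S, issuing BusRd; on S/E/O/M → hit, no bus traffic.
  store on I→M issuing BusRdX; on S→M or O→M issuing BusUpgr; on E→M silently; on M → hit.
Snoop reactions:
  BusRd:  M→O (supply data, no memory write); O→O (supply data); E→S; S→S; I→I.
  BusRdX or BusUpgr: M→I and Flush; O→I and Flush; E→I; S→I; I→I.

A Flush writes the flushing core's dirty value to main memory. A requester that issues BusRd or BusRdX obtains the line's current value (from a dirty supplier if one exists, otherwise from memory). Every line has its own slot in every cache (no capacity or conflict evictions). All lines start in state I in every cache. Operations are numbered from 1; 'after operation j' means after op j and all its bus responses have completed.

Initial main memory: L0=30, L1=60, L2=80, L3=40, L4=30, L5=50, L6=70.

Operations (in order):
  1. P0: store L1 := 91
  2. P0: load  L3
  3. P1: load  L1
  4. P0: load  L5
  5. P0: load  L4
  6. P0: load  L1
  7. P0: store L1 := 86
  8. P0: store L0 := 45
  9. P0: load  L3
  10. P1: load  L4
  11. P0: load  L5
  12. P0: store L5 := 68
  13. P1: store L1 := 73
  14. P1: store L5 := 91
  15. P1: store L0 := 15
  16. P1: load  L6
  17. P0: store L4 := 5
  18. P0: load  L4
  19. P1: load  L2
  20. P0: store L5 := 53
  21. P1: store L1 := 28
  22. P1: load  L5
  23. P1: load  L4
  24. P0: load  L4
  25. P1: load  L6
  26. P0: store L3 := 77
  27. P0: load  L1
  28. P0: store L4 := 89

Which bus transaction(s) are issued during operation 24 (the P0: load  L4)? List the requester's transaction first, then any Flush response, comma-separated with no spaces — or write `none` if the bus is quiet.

step 1: P0: store L1 := 91  ⟶  MI  (L1)  txn=BusRdX  M[L1]=60
step 2: P0: load  L3  ⟶  EI  (L3)  txn=BusRd  M[L3]=40
step 3: P1: load  L1  ⟶  OS  (L1)  txn=BusRd  M[L1]=60
step 4: P0: load  L5  ⟶  EI  (L5)  txn=BusRd  M[L5]=50
step 5: P0: load  L4  ⟶  EI  (L4)  txn=BusRd  M[L4]=30
step 6: P0: load  L1  ⟶  OS  (L1)  txn=∅  M[L1]=60
step 7: P0: store L1 := 86  ⟶  MI  (L1)  txn=BusUpgr  M[L1]=60
step 8: P0: store L0 := 45  ⟶  MI  (L0)  txn=BusRdX  M[L0]=30
step 9: P0: load  L3  ⟶  EI  (L3)  txn=∅  M[L3]=40
step 10: P1: load  L4  ⟶  SS  (L4)  txn=BusRd  M[L4]=30
step 11: P0: load  L5  ⟶  EI  (L5)  txn=∅  M[L5]=50
step 12: P0: store L5 := 68  ⟶  MI  (L5)  txn=∅  M[L5]=50
step 13: P1: store L1 := 73  ⟶  IM  (L1)  txn=BusRdX+Flush  M[L1]=86
step 14: P1: store L5 := 91  ⟶  IM  (L5)  txn=BusRdX+Flush  M[L5]=68
step 15: P1: store L0 := 15  ⟶  IM  (L0)  txn=BusRdX+Flush  M[L0]=45
step 16: P1: load  L6  ⟶  IE  (L6)  txn=BusRd  M[L6]=70
step 17: P0: store L4 := 5  ⟶  MI  (L4)  txn=BusUpgr  M[L4]=30
step 18: P0: load  L4  ⟶  MI  (L4)  txn=∅  M[L4]=30
step 19: P1: load  L2  ⟶  IE  (L2)  txn=BusRd  M[L2]=80
step 20: P0: store L5 := 53  ⟶  MI  (L5)  txn=BusRdX+Flush  M[L5]=91
step 21: P1: store L1 := 28  ⟶  IM  (L1)  txn=∅  M[L1]=86
step 22: P1: load  L5  ⟶  OS  (L5)  txn=BusRd  M[L5]=91
step 23: P1: load  L4  ⟶  OS  (L4)  txn=BusRd  M[L4]=30
step 24: P0: load  L4  ⟶  OS  (L4)  txn=∅  M[L4]=30
step 25: P1: load  L6  ⟶  IE  (L6)  txn=∅  M[L6]=70
step 26: P0: store L3 := 77  ⟶  MI  (L3)  txn=∅  M[L3]=40
step 27: P0: load  L1  ⟶  SO  (L1)  txn=BusRd  M[L1]=86
step 28: P0: store L4 := 89  ⟶  MI  (L4)  txn=BusUpgr  M[L4]=30

bus = none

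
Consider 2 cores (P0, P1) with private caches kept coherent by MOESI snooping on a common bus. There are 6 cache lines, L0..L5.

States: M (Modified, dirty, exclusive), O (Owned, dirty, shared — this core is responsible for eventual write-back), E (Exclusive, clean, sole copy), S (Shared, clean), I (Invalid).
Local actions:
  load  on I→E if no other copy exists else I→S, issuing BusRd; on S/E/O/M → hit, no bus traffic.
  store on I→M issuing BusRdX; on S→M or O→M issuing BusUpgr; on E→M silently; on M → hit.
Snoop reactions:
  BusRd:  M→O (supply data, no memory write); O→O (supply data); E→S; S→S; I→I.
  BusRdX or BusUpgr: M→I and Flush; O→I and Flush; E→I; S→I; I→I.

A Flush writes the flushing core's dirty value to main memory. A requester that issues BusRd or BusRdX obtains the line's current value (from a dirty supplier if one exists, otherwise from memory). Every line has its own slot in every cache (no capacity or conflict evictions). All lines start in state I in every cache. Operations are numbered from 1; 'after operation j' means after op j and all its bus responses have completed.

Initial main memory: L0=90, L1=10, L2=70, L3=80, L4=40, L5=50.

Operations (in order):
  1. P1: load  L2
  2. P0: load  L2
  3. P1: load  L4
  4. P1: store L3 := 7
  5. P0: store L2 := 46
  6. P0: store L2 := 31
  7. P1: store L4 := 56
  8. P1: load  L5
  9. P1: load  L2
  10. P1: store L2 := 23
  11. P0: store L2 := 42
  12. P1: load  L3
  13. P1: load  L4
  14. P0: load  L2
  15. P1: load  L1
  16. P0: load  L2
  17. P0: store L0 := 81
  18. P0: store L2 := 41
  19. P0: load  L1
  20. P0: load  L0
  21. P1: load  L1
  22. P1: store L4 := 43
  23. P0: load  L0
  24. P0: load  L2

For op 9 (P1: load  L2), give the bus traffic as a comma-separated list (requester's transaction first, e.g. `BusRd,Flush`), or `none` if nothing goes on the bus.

step 1: P1: load  L2  ⟶  IE  (L2)  txn=BusRd  M[L2]=70
step 2: P0: load  L2  ⟶  SS  (L2)  txn=BusRd  M[L2]=70
step 3: P1: load  L4  ⟶  IE  (L4)  txn=BusRd  M[L4]=40
step 4: P1: store L3 := 7  ⟶  IM  (L3)  txn=BusRdX  M[L3]=80
step 5: P0: store L2 := 46  ⟶  MI  (L2)  txn=BusUpgr  M[L2]=70
step 6: P0: store L2 := 31  ⟶  MI  (L2)  txn=∅  M[L2]=70
step 7: P1: store L4 := 56  ⟶  IM  (L4)  txn=∅  M[L4]=40
step 8: P1: load  L5  ⟶  IE  (L5)  txn=BusRd  M[L5]=50
step 9: P1: load  L2  ⟶  OS  (L2)  txn=BusRd  M[L2]=70
step 10: P1: store L2 := 23  ⟶  IM  (L2)  txn=BusUpgr+Flush  M[L2]=31
step 11: P0: store L2 := 42  ⟶  MI  (L2)  txn=BusRdX+Flush  M[L2]=23
step 12: P1: load  L3  ⟶  IM  (L3)  txn=∅  M[L3]=80
step 13: P1: load  L4  ⟶  IM  (L4)  txn=∅  M[L4]=40
step 14: P0: load  L2  ⟶  MI  (L2)  txn=∅  M[L2]=23
step 15: P1: load  L1  ⟶  IE  (L1)  txn=BusRd  M[L1]=10
step 16: P0: load  L2  ⟶  MI  (L2)  txn=∅  M[L2]=23
step 17: P0: store L0 := 81  ⟶  MI  (L0)  txn=BusRdX  M[L0]=90
step 18: P0: store L2 := 41  ⟶  MI  (L2)  txn=∅  M[L2]=23
step 19: P0: load  L1  ⟶  SS  (L1)  txn=BusRd  M[L1]=10
step 20: P0: load  L0  ⟶  MI  (L0)  txn=∅  M[L0]=90
step 21: P1: load  L1  ⟶  SS  (L1)  txn=∅  M[L1]=10
step 22: P1: store L4 := 43  ⟶  IM  (L4)  txn=∅  M[L4]=40
step 23: P0: load  L0  ⟶  MI  (L0)  txn=∅  M[L0]=90
step 24: P0: load  L2  ⟶  MI  (L2)  txn=∅  M[L2]=23

bus = BusRd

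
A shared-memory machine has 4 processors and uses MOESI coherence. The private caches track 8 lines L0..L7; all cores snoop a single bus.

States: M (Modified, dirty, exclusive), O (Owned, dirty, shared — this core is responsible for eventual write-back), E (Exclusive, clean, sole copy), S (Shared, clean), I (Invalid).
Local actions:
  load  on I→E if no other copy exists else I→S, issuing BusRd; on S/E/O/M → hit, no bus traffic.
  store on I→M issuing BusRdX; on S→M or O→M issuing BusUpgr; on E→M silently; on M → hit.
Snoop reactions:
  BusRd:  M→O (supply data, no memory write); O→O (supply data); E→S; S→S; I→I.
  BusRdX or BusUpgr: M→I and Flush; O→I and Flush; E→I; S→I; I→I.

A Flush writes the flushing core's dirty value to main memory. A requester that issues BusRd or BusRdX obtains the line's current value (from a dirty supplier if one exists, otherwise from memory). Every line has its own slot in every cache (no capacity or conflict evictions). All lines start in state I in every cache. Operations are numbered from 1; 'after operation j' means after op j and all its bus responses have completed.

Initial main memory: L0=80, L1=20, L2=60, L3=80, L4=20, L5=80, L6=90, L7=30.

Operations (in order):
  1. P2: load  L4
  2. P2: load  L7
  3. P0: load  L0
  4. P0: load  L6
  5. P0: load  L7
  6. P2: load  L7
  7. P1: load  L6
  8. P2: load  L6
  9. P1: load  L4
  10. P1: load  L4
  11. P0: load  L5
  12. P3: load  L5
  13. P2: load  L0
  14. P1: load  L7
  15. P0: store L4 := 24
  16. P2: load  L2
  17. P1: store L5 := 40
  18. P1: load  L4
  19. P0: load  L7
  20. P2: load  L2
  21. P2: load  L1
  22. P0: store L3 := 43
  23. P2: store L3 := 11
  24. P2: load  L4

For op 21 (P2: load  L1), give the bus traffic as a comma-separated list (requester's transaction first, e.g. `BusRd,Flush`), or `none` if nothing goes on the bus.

[1] P2: load  L4 | P0:I, P1:I, P2:E(20), P3:I | bus: BusRd
[2] P2: load  L7 | P0:I, P1:I, P2:E(30), P3:I | bus: BusRd
[3] P0: load  L0 | P0:E(80), P1:I, P2:I, P3:I | bus: BusRd
[4] P0: load  L6 | P0:E(90), P1:I, P2:I, P3:I | bus: BusRd
[5] P0: load  L7 | P0:S(30), P1:I, P2:S(30), P3:I | bus: BusRd
[6] P2: load  L7 | P0:S(30), P1:I, P2:S(30), P3:I | bus: none
[7] P1: load  L6 | P0:S(90), P1:S(90), P2:I, P3:I | bus: BusRd
[8] P2: load  L6 | P0:S(90), P1:S(90), P2:S(90), P3:I | bus: BusRd
[9] P1: load  L4 | P0:I, P1:S(20), P2:S(20), P3:I | bus: BusRd
[10] P1: load  L4 | P0:I, P1:S(20), P2:S(20), P3:I | bus: none
[11] P0: load  L5 | P0:E(80), P1:I, P2:I, P3:I | bus: BusRd
[12] P3: load  L5 | P0:S(80), P1:I, P2:I, P3:S(80) | bus: BusRd
[13] P2: load  L0 | P0:S(80), P1:I, P2:S(80), P3:I | bus: BusRd
[14] P1: load  L7 | P0:S(30), P1:S(30), P2:S(30), P3:I | bus: BusRd
[15] P0: store L4 := 24 | P0:M(24), P1:I, P2:I, P3:I | bus: BusRdX
[16] P2: load  L2 | P0:I, P1:I, P2:E(60), P3:I | bus: BusRd
[17] P1: store L5 := 40 | P0:I, P1:M(40), P2:I, P3:I | bus: BusRdX
[18] P1: load  L4 | P0:O(24), P1:S(24), P2:I, P3:I | bus: BusRd
[19] P0: load  L7 | P0:S(30), P1:S(30), P2:S(30), P3:I | bus: none
[20] P2: load  L2 | P0:I, P1:I, P2:E(60), P3:I | bus: none
[21] P2: load  L1 | P0:I, P1:I, P2:E(20), P3:I | bus: BusRd
[22] P0: store L3 := 43 | P0:M(43), P1:I, P2:I, P3:I | bus: BusRdX
[23] P2: store L3 := 11 | P0:I, P1:I, P2:M(11), P3:I | bus: BusRdX,Flush
[24] P2: load  L4 | P0:O(24), P1:S(24), P2:S(24), P3:I | bus: BusRd

bus = BusRd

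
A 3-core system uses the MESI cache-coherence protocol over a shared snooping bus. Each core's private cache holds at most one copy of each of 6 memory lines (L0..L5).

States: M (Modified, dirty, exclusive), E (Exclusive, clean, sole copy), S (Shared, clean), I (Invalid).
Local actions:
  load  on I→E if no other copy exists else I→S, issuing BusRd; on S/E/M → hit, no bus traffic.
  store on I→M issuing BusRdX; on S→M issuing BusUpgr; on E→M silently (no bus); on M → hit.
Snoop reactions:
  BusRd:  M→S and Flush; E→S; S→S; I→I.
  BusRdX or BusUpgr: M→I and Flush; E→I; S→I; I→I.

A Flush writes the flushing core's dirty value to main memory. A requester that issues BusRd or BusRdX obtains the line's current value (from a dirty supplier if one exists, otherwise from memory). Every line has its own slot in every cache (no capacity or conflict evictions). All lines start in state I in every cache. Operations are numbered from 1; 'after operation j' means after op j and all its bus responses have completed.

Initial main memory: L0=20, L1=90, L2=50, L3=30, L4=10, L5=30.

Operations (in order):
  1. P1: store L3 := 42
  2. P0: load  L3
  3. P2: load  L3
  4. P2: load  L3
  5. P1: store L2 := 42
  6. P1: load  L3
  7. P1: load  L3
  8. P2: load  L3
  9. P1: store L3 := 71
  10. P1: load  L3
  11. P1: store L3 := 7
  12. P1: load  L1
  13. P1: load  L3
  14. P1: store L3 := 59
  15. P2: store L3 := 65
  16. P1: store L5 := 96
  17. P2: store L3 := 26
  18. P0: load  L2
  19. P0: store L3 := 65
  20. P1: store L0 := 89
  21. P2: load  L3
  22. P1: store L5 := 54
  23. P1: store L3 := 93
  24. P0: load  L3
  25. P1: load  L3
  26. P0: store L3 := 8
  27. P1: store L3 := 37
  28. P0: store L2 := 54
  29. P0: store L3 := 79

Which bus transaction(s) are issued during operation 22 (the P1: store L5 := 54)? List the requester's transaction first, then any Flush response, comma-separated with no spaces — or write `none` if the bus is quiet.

bus = none

1. P1: store L3 := 42  bus=[BusRdX]  L3: P0=I P1=M P2=I  mem[L3]=30
2. P0: load  L3  bus=[BusRd,Flush]  L3: P0=S P1=S P2=I  mem[L3]=42
3. P2: load  L3  bus=[BusRd]  L3: P0=S P1=S P2=S  mem[L3]=42
4. P2: load  L3  bus=[-]  L3: P0=S P1=S P2=S  mem[L3]=42
5. P1: store L2 := 42  bus=[BusRdX]  L2: P0=I P1=M P2=I  mem[L2]=50
6. P1: load  L3  bus=[-]  L3: P0=S P1=S P2=S  mem[L3]=42
7. P1: load  L3  bus=[-]  L3: P0=S P1=S P2=S  mem[L3]=42
8. P2: load  L3  bus=[-]  L3: P0=S P1=S P2=S  mem[L3]=42
9. P1: store L3 := 71  bus=[BusUpgr]  L3: P0=I P1=M P2=I  mem[L3]=42
10. P1: load  L3  bus=[-]  L3: P0=I P1=M P2=I  mem[L3]=42
11. P1: store L3 := 7  bus=[-]  L3: P0=I P1=M P2=I  mem[L3]=42
12. P1: load  L1  bus=[BusRd]  L1: P0=I P1=E P2=I  mem[L1]=90
13. P1: load  L3  bus=[-]  L3: P0=I P1=M P2=I  mem[L3]=42
14. P1: store L3 := 59  bus=[-]  L3: P0=I P1=M P2=I  mem[L3]=42
15. P2: store L3 := 65  bus=[BusRdX,Flush]  L3: P0=I P1=I P2=M  mem[L3]=59
16. P1: store L5 := 96  bus=[BusRdX]  L5: P0=I P1=M P2=I  mem[L5]=30
17. P2: store L3 := 26  bus=[-]  L3: P0=I P1=I P2=M  mem[L3]=59
18. P0: load  L2  bus=[BusRd,Flush]  L2: P0=S P1=S P2=I  mem[L2]=42
19. P0: store L3 := 65  bus=[BusRdX,Flush]  L3: P0=M P1=I P2=I  mem[L3]=26
20. P1: store L0 := 89  bus=[BusRdX]  L0: P0=I P1=M P2=I  mem[L0]=20
21. P2: load  L3  bus=[BusRd,Flush]  L3: P0=S P1=I P2=S  mem[L3]=65
22. P1: store L5 := 54  bus=[-]  L5: P0=I P1=M P2=I  mem[L5]=30
23. P1: store L3 := 93  bus=[BusRdX]  L3: P0=I P1=M P2=I  mem[L3]=65
24. P0: load  L3  bus=[BusRd,Flush]  L3: P0=S P1=S P2=I  mem[L3]=93
25. P1: load  L3  bus=[-]  L3: P0=S P1=S P2=I  mem[L3]=93
26. P0: store L3 := 8  bus=[BusUpgr]  L3: P0=M P1=I P2=I  mem[L3]=93
27. P1: store L3 := 37  bus=[BusRdX,Flush]  L3: P0=I P1=M P2=I  mem[L3]=8
28. P0: store L2 := 54  bus=[BusUpgr]  L2: P0=M P1=I P2=I  mem[L2]=42
29. P0: store L3 := 79  bus=[BusRdX,Flush]  L3: P0=M P1=I P2=I  mem[L3]=37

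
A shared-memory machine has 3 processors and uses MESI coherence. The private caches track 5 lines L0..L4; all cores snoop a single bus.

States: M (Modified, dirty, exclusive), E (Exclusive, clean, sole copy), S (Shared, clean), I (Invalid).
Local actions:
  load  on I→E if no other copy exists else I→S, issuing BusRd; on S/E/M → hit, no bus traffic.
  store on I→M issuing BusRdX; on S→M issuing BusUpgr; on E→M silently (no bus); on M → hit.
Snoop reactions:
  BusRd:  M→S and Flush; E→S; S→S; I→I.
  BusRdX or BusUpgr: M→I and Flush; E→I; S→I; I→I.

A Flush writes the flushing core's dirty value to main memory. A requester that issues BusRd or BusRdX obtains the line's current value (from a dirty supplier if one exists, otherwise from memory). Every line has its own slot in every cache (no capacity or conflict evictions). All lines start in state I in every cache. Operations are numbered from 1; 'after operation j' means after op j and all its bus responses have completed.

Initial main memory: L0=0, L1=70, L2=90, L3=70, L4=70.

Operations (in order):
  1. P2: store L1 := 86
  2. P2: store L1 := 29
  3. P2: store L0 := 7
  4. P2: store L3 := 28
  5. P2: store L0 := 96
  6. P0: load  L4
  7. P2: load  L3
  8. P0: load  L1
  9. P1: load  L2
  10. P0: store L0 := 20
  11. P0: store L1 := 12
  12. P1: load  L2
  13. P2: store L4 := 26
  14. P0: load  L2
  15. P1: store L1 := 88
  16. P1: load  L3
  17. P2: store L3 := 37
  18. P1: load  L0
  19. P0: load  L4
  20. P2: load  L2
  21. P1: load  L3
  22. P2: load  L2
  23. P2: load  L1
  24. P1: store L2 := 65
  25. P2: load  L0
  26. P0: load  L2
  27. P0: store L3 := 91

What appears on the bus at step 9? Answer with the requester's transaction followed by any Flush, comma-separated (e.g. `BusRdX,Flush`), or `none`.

bus = BusRd

step 1: P2: store L1 := 86  ⟶  IIM  (L1)  txn=BusRdX  M[L1]=70
step 2: P2: store L1 := 29  ⟶  IIM  (L1)  txn=∅  M[L1]=70
step 3: P2: store L0 := 7  ⟶  IIM  (L0)  txn=BusRdX  M[L0]=0
step 4: P2: store L3 := 28  ⟶  IIM  (L3)  txn=BusRdX  M[L3]=70
step 5: P2: store L0 := 96  ⟶  IIM  (L0)  txn=∅  M[L0]=0
step 6: P0: load  L4  ⟶  EII  (L4)  txn=BusRd  M[L4]=70
step 7: P2: load  L3  ⟶  IIM  (L3)  txn=∅  M[L3]=70
step 8: P0: load  L1  ⟶  SIS  (L1)  txn=BusRd+Flush  M[L1]=29
step 9: P1: load  L2  ⟶  IEI  (L2)  txn=BusRd  M[L2]=90
step 10: P0: store L0 := 20  ⟶  MII  (L0)  txn=BusRdX+Flush  M[L0]=96
step 11: P0: store L1 := 12  ⟶  MII  (L1)  txn=BusUpgr  M[L1]=29
step 12: P1: load  L2  ⟶  IEI  (L2)  txn=∅  M[L2]=90
step 13: P2: store L4 := 26  ⟶  IIM  (L4)  txn=BusRdX  M[L4]=70
step 14: P0: load  L2  ⟶  SSI  (L2)  txn=BusRd  M[L2]=90
step 15: P1: store L1 := 88  ⟶  IMI  (L1)  txn=BusRdX+Flush  M[L1]=12
step 16: P1: load  L3  ⟶  ISS  (L3)  txn=BusRd+Flush  M[L3]=28
step 17: P2: store L3 := 37  ⟶  IIM  (L3)  txn=BusUpgr  M[L3]=28
step 18: P1: load  L0  ⟶  SSI  (L0)  txn=BusRd+Flush  M[L0]=20
step 19: P0: load  L4  ⟶  SIS  (L4)  txn=BusRd+Flush  M[L4]=26
step 20: P2: load  L2  ⟶  SSS  (L2)  txn=BusRd  M[L2]=90
step 21: P1: load  L3  ⟶  ISS  (L3)  txn=BusRd+Flush  M[L3]=37
step 22: P2: load  L2  ⟶  SSS  (L2)  txn=∅  M[L2]=90
step 23: P2: load  L1  ⟶  ISS  (L1)  txn=BusRd+Flush  M[L1]=88
step 24: P1: store L2 := 65  ⟶  IMI  (L2)  txn=BusUpgr  M[L2]=90
step 25: P2: load  L0  ⟶  SSS  (L0)  txn=BusRd  M[L0]=20
step 26: P0: load  L2  ⟶  SSI  (L2)  txn=BusRd+Flush  M[L2]=65
step 27: P0: store L3 := 91  ⟶  MII  (L3)  txn=BusRdX  M[L3]=37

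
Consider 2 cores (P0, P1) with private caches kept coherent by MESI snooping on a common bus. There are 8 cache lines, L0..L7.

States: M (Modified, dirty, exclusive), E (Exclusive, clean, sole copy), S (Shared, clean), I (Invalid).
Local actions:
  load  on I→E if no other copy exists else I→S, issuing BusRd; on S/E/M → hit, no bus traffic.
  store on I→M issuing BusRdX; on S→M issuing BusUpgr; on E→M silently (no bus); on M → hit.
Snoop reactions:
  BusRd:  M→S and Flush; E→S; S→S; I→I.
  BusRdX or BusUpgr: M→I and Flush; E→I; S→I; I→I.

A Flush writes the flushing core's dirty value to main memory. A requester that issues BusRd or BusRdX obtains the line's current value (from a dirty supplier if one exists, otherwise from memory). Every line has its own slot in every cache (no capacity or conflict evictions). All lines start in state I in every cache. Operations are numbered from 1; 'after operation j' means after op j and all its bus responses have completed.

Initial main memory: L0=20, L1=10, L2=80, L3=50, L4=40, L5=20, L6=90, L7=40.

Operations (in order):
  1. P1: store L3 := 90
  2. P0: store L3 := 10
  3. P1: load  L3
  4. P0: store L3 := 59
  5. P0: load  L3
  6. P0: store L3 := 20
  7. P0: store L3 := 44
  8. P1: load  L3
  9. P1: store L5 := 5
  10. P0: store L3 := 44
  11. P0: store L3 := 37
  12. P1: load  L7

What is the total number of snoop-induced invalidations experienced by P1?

  op1 P1: store L3 := 90 → I/M on L3; bus BusRdX; mem=50
  op2 P0: store L3 := 10 → M/I on L3; bus BusRdX Flush; mem=90
  op3 P1: load  L3 → S/S on L3; bus BusRd Flush; mem=10
  op4 P0: store L3 := 59 → M/I on L3; bus BusUpgr; mem=10
  op5 P0: load  L3 → M/I on L3; bus (none); mem=10
  op6 P0: store L3 := 20 → M/I on L3; bus (none); mem=10
  op7 P0: store L3 := 44 → M/I on L3; bus (none); mem=10
  op8 P1: load  L3 → S/S on L3; bus BusRd Flush; mem=44
  op9 P1: store L5 := 5 → I/M on L5; bus BusRdX; mem=20
  op10 P0: store L3 := 44 → M/I on L3; bus BusUpgr; mem=44
  op11 P0: store L3 := 37 → M/I on L3; bus (none); mem=44
  op12 P1: load  L7 → I/E on L7; bus BusRd; mem=40

invalidations = 3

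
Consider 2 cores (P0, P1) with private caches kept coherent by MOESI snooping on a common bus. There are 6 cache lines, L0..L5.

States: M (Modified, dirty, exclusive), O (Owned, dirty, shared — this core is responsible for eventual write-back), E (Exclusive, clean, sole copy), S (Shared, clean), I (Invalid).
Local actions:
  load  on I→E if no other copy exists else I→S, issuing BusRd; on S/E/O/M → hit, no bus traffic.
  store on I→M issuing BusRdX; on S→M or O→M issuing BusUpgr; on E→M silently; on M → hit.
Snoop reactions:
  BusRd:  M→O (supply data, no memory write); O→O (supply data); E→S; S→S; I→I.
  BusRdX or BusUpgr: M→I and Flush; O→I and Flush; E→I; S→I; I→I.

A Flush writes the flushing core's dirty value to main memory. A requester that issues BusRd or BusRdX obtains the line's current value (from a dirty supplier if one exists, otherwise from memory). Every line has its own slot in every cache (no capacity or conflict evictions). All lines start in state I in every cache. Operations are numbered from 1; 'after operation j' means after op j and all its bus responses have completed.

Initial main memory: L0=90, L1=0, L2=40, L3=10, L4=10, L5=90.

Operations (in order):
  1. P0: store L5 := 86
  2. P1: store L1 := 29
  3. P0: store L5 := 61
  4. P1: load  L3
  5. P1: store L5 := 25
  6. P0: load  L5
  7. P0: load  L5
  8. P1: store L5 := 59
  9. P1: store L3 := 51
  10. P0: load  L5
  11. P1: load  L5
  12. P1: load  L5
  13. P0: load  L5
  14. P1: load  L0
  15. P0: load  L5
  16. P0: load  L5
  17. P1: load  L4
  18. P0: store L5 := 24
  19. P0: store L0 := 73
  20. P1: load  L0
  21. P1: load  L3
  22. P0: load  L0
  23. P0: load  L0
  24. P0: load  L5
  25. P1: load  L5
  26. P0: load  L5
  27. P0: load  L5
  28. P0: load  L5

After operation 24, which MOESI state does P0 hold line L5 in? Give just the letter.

  op1 P0: store L5 := 86 → M/I on L5; bus BusRdX; mem=90
  op2 P1: store L1 := 29 → I/M on L1; bus BusRdX; mem=0
  op3 P0: store L5 := 61 → M/I on L5; bus (none); mem=90
  op4 P1: load  L3 → I/E on L3; bus BusRd; mem=10
  op5 P1: store L5 := 25 → I/M on L5; bus BusRdX Flush; mem=61
  op6 P0: load  L5 → S/O on L5; bus BusRd; mem=61
  op7 P0: load  L5 → S/O on L5; bus (none); mem=61
  op8 P1: store L5 := 59 → I/M on L5; bus BusUpgr; mem=61
  op9 P1: store L3 := 51 → I/M on L3; bus (none); mem=10
  op10 P0: load  L5 → S/O on L5; bus BusRd; mem=61
  op11 P1: load  L5 → S/O on L5; bus (none); mem=61
  op12 P1: load  L5 → S/O on L5; bus (none); mem=61
  op13 P0: load  L5 → S/O on L5; bus (none); mem=61
  op14 P1: load  L0 → I/E on L0; bus BusRd; mem=90
  op15 P0: load  L5 → S/O on L5; bus (none); mem=61
  op16 P0: load  L5 → S/O on L5; bus (none); mem=61
  op17 P1: load  L4 → I/E on L4; bus BusRd; mem=10
  op18 P0: store L5 := 24 → M/I on L5; bus BusUpgr Flush; mem=59
  op19 P0: store L0 := 73 → M/I on L0; bus BusRdX; mem=90
  op20 P1: load  L0 → O/S on L0; bus BusRd; mem=90
  op21 P1: load  L3 → I/M on L3; bus (none); mem=10
  op22 P0: load  L0 → O/S on L0; bus (none); mem=90
  op23 P0: load  L0 → O/S on L0; bus (none); mem=90
  op24 P0: load  L5 → M/I on L5; bus (none); mem=59
  op25 P1: load  L5 → O/S on L5; bus BusRd; mem=59
  op26 P0: load  L5 → O/S on L5; bus (none); mem=59
  op27 P0: load  L5 → O/S on L5; bus (none); mem=59
  op28 P0: load  L5 → O/S on L5; bus (none); mem=59

state = M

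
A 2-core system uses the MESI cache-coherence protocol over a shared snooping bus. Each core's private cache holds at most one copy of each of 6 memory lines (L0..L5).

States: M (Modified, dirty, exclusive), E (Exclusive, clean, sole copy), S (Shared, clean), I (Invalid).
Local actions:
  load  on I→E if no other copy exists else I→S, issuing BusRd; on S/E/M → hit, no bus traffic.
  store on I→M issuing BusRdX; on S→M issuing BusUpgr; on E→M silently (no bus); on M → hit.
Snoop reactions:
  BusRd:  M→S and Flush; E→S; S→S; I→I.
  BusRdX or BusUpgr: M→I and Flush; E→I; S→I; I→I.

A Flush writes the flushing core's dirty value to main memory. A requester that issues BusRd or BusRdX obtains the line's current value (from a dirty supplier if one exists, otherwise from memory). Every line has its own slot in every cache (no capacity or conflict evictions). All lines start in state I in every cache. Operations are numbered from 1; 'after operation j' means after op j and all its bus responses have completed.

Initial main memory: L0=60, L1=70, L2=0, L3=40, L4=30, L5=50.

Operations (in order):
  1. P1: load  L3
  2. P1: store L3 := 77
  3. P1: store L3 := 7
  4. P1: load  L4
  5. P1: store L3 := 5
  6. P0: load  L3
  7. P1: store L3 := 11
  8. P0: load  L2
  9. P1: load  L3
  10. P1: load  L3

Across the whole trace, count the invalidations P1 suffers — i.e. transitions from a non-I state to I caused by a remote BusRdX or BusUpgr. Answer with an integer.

invalidations = 0

[1] P1: load  L3 | P0:I, P1:E(40) | bus: BusRd
[2] P1: store L3 := 77 | P0:I, P1:M(77) | bus: none
[3] P1: store L3 := 7 | P0:I, P1:M(7) | bus: none
[4] P1: load  L4 | P0:I, P1:E(30) | bus: BusRd
[5] P1: store L3 := 5 | P0:I, P1:M(5) | bus: none
[6] P0: load  L3 | P0:S(5), P1:S(5) | bus: BusRd,Flush
[7] P1: store L3 := 11 | P0:I, P1:M(11) | bus: BusUpgr
[8] P0: load  L2 | P0:E(0), P1:I | bus: BusRd
[9] P1: load  L3 | P0:I, P1:M(11) | bus: none
[10] P1: load  L3 | P0:I, P1:M(11) | bus: none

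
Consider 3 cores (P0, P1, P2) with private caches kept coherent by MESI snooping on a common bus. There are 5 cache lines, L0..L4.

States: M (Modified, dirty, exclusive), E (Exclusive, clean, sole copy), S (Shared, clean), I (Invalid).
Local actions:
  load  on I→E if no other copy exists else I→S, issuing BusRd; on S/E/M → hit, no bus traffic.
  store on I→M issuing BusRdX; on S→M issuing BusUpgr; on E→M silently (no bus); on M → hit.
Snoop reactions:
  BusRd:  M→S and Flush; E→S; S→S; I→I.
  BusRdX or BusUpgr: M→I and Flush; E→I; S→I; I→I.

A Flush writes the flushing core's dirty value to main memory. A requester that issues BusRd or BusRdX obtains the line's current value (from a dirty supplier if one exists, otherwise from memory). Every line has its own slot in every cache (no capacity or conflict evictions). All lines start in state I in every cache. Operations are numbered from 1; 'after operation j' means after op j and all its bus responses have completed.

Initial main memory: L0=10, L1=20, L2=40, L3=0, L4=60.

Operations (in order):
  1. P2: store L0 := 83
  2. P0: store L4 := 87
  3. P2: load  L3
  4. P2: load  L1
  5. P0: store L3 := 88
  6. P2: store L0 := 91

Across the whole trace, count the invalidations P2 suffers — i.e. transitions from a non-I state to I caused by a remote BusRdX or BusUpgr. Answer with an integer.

invalidations = 1

  op1 P2: store L0 := 83 → I/I/M on L0; bus BusRdX; mem=10
  op2 P0: store L4 := 87 → M/I/I on L4; bus BusRdX; mem=60
  op3 P2: load  L3 → I/I/E on L3; bus BusRd; mem=0
  op4 P2: load  L1 → I/I/E on L1; bus BusRd; mem=20
  op5 P0: store L3 := 88 → M/I/I on L3; bus BusRdX; mem=0
  op6 P2: store L0 := 91 → I/I/M on L0; bus (none); mem=10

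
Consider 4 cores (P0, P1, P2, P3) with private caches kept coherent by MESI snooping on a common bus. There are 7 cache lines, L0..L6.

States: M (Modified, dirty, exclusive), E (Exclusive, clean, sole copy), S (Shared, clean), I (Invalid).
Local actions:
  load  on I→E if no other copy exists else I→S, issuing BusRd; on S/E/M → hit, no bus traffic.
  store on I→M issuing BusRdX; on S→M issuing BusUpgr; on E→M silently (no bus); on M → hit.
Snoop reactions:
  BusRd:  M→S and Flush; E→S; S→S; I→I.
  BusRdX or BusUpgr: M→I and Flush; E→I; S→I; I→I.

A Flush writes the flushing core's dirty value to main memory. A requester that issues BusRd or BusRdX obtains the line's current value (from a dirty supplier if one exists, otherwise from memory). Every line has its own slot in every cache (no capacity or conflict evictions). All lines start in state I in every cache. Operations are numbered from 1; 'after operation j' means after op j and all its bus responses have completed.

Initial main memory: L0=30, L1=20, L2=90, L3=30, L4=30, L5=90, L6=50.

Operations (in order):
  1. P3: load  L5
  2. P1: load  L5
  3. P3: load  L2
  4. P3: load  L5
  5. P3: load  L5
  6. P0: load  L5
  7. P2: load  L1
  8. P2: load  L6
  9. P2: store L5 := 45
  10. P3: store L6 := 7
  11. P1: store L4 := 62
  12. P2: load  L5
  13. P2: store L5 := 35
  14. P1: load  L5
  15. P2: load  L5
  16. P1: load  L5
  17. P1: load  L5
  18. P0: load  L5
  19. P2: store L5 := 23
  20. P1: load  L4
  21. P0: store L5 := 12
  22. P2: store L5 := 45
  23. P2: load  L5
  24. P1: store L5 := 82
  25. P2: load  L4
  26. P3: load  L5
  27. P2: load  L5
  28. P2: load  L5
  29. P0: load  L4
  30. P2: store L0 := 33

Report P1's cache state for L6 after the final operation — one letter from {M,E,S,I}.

step 1: P3: load  L5  ⟶  IIIE  (L5)  txn=BusRd  M[L5]=90
step 2: P1: load  L5  ⟶  ISIS  (L5)  txn=BusRd  M[L5]=90
step 3: P3: load  L2  ⟶  IIIE  (L2)  txn=BusRd  M[L2]=90
step 4: P3: load  L5  ⟶  ISIS  (L5)  txn=∅  M[L5]=90
step 5: P3: load  L5  ⟶  ISIS  (L5)  txn=∅  M[L5]=90
step 6: P0: load  L5  ⟶  SSIS  (L5)  txn=BusRd  M[L5]=90
step 7: P2: load  L1  ⟶  IIEI  (L1)  txn=BusRd  M[L1]=20
step 8: P2: load  L6  ⟶  IIEI  (L6)  txn=BusRd  M[L6]=50
step 9: P2: store L5 := 45  ⟶  IIMI  (L5)  txn=BusRdX  M[L5]=90
step 10: P3: store L6 := 7  ⟶  IIIM  (L6)  txn=BusRdX  M[L6]=50
step 11: P1: store L4 := 62  ⟶  IMII  (L4)  txn=BusRdX  M[L4]=30
step 12: P2: load  L5  ⟶  IIMI  (L5)  txn=∅  M[L5]=90
step 13: P2: store L5 := 35  ⟶  IIMI  (L5)  txn=∅  M[L5]=90
step 14: P1: load  L5  ⟶  ISSI  (L5)  txn=BusRd+Flush  M[L5]=35
step 15: P2: load  L5  ⟶  ISSI  (L5)  txn=∅  M[L5]=35
step 16: P1: load  L5  ⟶  ISSI  (L5)  txn=∅  M[L5]=35
step 17: P1: load  L5  ⟶  ISSI  (L5)  txn=∅  M[L5]=35
step 18: P0: load  L5  ⟶  SSSI  (L5)  txn=BusRd  M[L5]=35
step 19: P2: store L5 := 23  ⟶  IIMI  (L5)  txn=BusUpgr  M[L5]=35
step 20: P1: load  L4  ⟶  IMII  (L4)  txn=∅  M[L4]=30
step 21: P0: store L5 := 12  ⟶  MIII  (L5)  txn=BusRdX+Flush  M[L5]=23
step 22: P2: store L5 := 45  ⟶  IIMI  (L5)  txn=BusRdX+Flush  M[L5]=12
step 23: P2: load  L5  ⟶  IIMI  (L5)  txn=∅  M[L5]=12
step 24: P1: store L5 := 82  ⟶  IMII  (L5)  txn=BusRdX+Flush  M[L5]=45
step 25: P2: load  L4  ⟶  ISSI  (L4)  txn=BusRd+Flush  M[L4]=62
step 26: P3: load  L5  ⟶  ISIS  (L5)  txn=BusRd+Flush  M[L5]=82
step 27: P2: load  L5  ⟶  ISSS  (L5)  txn=BusRd  M[L5]=82
step 28: P2: load  L5  ⟶  ISSS  (L5)  txn=∅  M[L5]=82
step 29: P0: load  L4  ⟶  SSSI  (L4)  txn=BusRd  M[L4]=62
step 30: P2: store L0 := 33  ⟶  IIMI  (L0)  txn=BusRdX  M[L0]=30

state = I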